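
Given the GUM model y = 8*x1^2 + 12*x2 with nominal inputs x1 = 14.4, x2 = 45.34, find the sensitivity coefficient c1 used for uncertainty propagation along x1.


y = 8*x1^2 + 12*x2
dy/dx1 = 2*8*x1
Evaluate at x1 = 14.4: c1 = 16 * 14.4
c1 = 230.4000

230.4000


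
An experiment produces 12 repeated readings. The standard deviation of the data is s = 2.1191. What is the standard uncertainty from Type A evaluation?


u_A = s / sqrt(n)
u_A = 2.1191 / sqrt(12)
u_A = 2.1191 / 3.4641016
u_A = 0.6117

0.6117


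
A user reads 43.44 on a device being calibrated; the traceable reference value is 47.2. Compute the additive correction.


Correction = standard - reading
= 47.2 - 43.44
= 3.7600

3.7600


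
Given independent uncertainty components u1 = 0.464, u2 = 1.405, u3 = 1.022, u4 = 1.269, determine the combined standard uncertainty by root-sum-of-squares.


uc = sqrt(0.464^2 + 1.405^2 + 1.022^2 + 1.269^2)
uc = sqrt(4.844166)
uc = 2.2009

2.2009


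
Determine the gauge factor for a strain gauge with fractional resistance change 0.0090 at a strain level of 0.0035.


GF = (dR/R) / epsilon
= 0.0090 / 0.0035
= 2.5714

2.5714


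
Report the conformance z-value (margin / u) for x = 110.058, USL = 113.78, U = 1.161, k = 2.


u = U / k = 1.161 / 2 = 0.5805
margin = |USL - x| = |113.78 - 110.058| = 3.722
z = margin / u = 3.722 / 0.5805
z = 6.4117

6.4117


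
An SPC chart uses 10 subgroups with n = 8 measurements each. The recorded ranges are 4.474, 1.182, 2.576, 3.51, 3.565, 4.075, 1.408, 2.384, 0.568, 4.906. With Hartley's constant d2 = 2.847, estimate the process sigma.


R_bar = (4.474 + 1.182 + 2.576 + 3.51 + 3.565 + 4.075 + 1.408 + 2.384 + 0.568 + 4.906) / 10
R_bar = 28.648 / 10 = 2.8648
sigma_hat = R_bar / d2 = 2.8648 / 2.847 = 1.0063

1.0063


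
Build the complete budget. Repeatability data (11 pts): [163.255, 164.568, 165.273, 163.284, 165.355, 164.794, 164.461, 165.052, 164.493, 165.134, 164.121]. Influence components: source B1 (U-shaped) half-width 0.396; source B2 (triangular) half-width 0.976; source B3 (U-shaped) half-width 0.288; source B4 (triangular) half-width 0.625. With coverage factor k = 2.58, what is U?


mean = (163.255 + 164.568 + 165.273 + 163.284 + 165.355 + 164.794 + 164.461 + 165.052 + 164.493 + 165.134 + 164.121) / 11 = 164.5263636
s = sqrt(sum((x - mean)^2)/(n-1)) = 0.72749712
u_A = s / sqrt(n) = 0.72749712 / sqrt(11) = 0.21934863
u_B1 = 0.396 / sqrt(2) = 0.28001429
u_B2 = 0.976 / sqrt(6) = 0.39845033
u_B3 = 0.288 / sqrt(2) = 0.20364675
u_B4 = 0.625 / sqrt(6) = 0.25515518
uc = sqrt(0.21934863^2 + 0.28001429^2 + 0.39845033^2 + 0.20364675^2 + 0.25515518^2) = 0.62598774
U = k * uc = 2.58 * 0.62598774
U = 1.6150

1.6150


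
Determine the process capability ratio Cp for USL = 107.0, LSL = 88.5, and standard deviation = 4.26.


Cp = (USL - LSL) / (6 * sigma)
= (107.0 - 88.5) / (6 * 4.26)
= 18.5000 / 25.5600
= 0.7238

0.7238


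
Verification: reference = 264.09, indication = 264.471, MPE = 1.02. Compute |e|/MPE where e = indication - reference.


e = indication - reference = 264.471 - 264.09 = 0.3810
|e| = 0.3810
ratio = |e| / MPE = 0.3810 / 1.02
ratio = 0.3735

0.3735


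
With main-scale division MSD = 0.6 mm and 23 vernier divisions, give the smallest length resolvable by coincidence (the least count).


LC = MSD / n_div
= 0.6 / 23
= 0.0261

0.0261


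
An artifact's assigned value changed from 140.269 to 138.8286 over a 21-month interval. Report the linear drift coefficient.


rate = (v2 - v1) / months
= (138.8286 - 140.269) / 21
= -1.4404 / 21
= -0.0686

-0.0686


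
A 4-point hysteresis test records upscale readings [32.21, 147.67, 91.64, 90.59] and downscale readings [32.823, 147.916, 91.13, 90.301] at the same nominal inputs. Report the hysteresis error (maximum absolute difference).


|32.21 - 32.823| = 0.6130
|147.67 - 147.916| = 0.2460
|91.64 - 91.13| = 0.5100
|90.59 - 90.301| = 0.2890
hysteresis = max(diffs) = 0.6130

0.6130


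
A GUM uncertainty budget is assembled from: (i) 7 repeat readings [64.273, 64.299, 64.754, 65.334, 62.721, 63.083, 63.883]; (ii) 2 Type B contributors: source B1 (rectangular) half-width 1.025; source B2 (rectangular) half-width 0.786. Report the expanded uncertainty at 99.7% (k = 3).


mean = (64.273 + 64.299 + 64.754 + 65.334 + 62.721 + 63.083 + 63.883) / 7 = 64.04957143
s = sqrt(sum((x - mean)^2)/(n-1)) = 0.91152068
u_A = s / sqrt(n) = 0.91152068 / sqrt(7) = 0.34452243
u_B1 = 1.025 / sqrt(3) = 0.59178403
u_B2 = 0.786 / sqrt(3) = 0.45379731
uc = sqrt(0.34452243^2 + 0.59178403^2 + 0.45379731^2) = 0.82148405
U = k * uc = 3 * 0.82148405
U = 2.4645

2.4645


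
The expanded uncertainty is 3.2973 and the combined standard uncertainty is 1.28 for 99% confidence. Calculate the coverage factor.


k = U / uc
k = 3.2973 / 1.28
k = 2.576

2.576


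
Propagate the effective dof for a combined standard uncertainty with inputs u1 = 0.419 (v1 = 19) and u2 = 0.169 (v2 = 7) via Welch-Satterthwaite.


uc = sqrt(u1^2 + u2^2) = sqrt(0.419^2 + 0.169^2) = 0.45179863
v_eff = uc^4 / (u1^4/v1 + u2^4/v2)
= 0.45179863^4 / (0.419^4/19 + 0.169^4/7)
= 0.041665792 / 0.0017387258
v_eff = 23.9634

23.9634


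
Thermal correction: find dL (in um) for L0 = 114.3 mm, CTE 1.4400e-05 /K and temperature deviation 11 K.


dL = L * alpha * dT
= 114.3 * 1.4400e-05 * 11
= 0.0181051 mm
dL_um = 0.0181051 * 1000 = 18.1051 um

18.1051


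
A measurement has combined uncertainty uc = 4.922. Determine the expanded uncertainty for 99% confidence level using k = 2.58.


U = k * uc
U = 2.58 * 4.922
U = 12.6988

12.6988


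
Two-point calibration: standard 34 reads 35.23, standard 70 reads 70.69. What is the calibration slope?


slope = (y2 - y1) / (x2 - x1)
= (70.69 - 35.23) / (70 - 34)
= 35.4600 / 36
= 0.9850

0.9850


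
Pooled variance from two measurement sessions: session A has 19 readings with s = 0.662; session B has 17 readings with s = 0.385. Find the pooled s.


s_p = sqrt(((n1-1)*s1^2 + (n2-1)*s2^2) / (n1+n2-2))
numerator = (19-1)*0.662^2 + (17-1)*0.385^2 = 7.888392 + 2.3716 = 10.259992
denominator = 19 + 17 - 2 = 34
s_p^2 = 10.259992 / 34 = 0.30176447
s_p = sqrt(0.30176447) = 0.5493

0.5493


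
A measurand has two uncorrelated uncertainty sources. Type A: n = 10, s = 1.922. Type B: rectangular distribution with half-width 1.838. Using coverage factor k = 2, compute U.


u_A = s / sqrt(n) = 1.922 / sqrt(10) = 0.60778977
u_B = half_width / sqrt(3) = 1.838 / sqrt(3) = 1.0611698
uc = sqrt(u_A^2 + u_B^2) = sqrt(0.60778977^2 + 1.0611698^2) = 1.2229022
U = k * uc = 2 * 1.2229022
U = 2.4458

2.4458


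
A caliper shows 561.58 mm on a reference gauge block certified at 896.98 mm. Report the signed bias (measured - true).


Systematic error = measured - true
= 561.58 - 896.98
= -335.4000

-335.4000


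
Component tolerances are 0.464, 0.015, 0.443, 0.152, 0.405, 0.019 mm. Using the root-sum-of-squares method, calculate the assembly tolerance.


RSS = sqrt(0.464^2 + 0.015^2 + 0.443^2 + 0.152^2 + 0.405^2 + 0.019^2)
= sqrt(0.59926)
= 0.7741

0.7741


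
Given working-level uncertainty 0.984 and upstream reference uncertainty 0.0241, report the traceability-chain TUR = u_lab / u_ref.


TUR = u_lab / u_ref
= 0.984 / 0.0241
= 40.8299

40.8299


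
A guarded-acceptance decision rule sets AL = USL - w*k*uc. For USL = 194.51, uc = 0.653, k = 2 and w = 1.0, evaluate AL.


U = k * uc = 2 * 0.653 = 1.306
guard band g = w * U = 1.0 * 1.306 = 1.306
AL = USL - g = 194.51 - 1.306
AL = 193.2040

193.2040


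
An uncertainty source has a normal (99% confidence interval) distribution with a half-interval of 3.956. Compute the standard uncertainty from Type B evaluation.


u_B = half_width / 2.576
u_B = 3.956 / 2.576
u_B = 1.5357

1.5357


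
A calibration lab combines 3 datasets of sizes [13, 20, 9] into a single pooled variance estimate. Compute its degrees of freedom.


nu = sum_i (n_i - 1)
nu = ((13 - 1) + (20 - 1) + (9 - 1))
nu = 12 + 19 + 8
nu = 39

39


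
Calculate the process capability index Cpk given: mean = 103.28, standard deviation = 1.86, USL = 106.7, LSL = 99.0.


Cpu = (USL - mean) / (3*sigma) = (106.7 - 103.28) / (3*1.86) = 0.6129
Cpl = (mean - LSL) / (3*sigma) = (103.28 - 99.0) / (3*1.86) = 0.7670
Cpk = min(Cpu, Cpl) = 0.6129

0.6129


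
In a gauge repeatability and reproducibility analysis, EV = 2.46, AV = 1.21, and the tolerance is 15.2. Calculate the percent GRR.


GRR = sqrt(EV^2 + AV^2) = sqrt(2.46^2 + 1.21^2) = 2.7414777
%GRR = GRR / tol * 100 = 2.7414777 / 15.2 * 100
%GRR = 18.0360

18.0360


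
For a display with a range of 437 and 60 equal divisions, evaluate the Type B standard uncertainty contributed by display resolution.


resolution = range / divisions
resolution = 437 / 60 = 7.2833333
u_res = resolution / (2*sqrt(3))
u_res = 7.2833333 / 3.4641016
u_res = 2.1025

2.1025


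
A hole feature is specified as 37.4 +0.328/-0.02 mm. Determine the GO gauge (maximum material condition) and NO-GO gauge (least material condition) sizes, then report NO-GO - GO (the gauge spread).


GO = nominal - lower_tol (smallest hole = maximum material condition)
GO = 37.4 - 0.02 = 37.38
NO-GO = nominal + upper_tol (largest hole = least material condition)
NO-GO = 37.4 + 0.328 = 37.728
spread = NO-GO - GO = 37.728 - 37.38 = 0.3480

0.3480


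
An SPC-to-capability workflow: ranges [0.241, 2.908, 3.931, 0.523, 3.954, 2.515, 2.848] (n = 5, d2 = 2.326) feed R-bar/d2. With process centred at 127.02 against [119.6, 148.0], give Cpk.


R_bar = (0.241 + 2.908 + 3.931 + 0.523 + 3.954 + 2.515 + 2.848) / 7 = 2.4171429
sigma = R_bar / d2 = 2.4171429 / 2.326 = 1.0391844
Cp = (USL - LSL)/(6*sigma) = (148.0 - 119.6)/(6*1.0391844) = 4.5549
Cpu = (148.0 - 127.02)/(3*1.0391844) = 6.7296
Cpl = (127.02 - 119.6)/(3*1.0391844) = 2.3801
Cpk = min(Cpu, Cpl) = 2.3801

2.3801


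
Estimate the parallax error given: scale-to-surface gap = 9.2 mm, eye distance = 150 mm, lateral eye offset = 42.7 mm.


error = h * offset / d
= 9.2 * 42.7 / 150
= 2.6189

2.6189


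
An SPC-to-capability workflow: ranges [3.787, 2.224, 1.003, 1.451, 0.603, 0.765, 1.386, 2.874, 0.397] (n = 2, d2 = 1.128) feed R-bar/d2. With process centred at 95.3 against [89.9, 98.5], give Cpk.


R_bar = (3.787 + 2.224 + 1.003 + 1.451 + 0.603 + 0.765 + 1.386 + 2.874 + 0.397) / 9 = 1.61
sigma = R_bar / d2 = 1.61 / 1.128 = 1.427305
Cp = (USL - LSL)/(6*sigma) = (98.5 - 89.9)/(6*1.427305) = 1.0042
Cpu = (98.5 - 95.3)/(3*1.427305) = 0.7473
Cpl = (95.3 - 89.9)/(3*1.427305) = 1.2611
Cpk = min(Cpu, Cpl) = 0.7473

0.7473


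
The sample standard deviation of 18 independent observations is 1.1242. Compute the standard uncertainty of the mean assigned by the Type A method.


u_A = s / sqrt(n)
u_A = 1.1242 / sqrt(18)
u_A = 1.1242 / 4.2426407
u_A = 0.2650

0.2650


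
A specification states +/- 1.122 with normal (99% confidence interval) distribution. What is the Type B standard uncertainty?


u_B = half_width / 2.576
u_B = 1.122 / 2.576
u_B = 0.4356

0.4356


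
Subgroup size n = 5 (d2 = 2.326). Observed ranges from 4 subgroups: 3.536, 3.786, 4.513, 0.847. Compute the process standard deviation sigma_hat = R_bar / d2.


R_bar = (3.536 + 3.786 + 4.513 + 0.847) / 4
R_bar = 12.682 / 4 = 3.1705
sigma_hat = R_bar / d2 = 3.1705 / 2.326 = 1.3631

1.3631


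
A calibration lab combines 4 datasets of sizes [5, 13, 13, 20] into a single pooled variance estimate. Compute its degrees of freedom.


nu = sum_i (n_i - 1)
nu = ((5 - 1) + (13 - 1) + (13 - 1) + (20 - 1))
nu = 4 + 12 + 12 + 19
nu = 47

47


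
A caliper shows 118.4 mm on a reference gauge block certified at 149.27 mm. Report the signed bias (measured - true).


Systematic error = measured - true
= 118.4 - 149.27
= -30.8700

-30.8700


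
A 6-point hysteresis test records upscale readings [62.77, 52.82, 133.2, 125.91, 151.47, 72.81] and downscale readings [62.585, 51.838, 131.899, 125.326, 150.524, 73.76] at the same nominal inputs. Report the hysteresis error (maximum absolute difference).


|62.77 - 62.585| = 0.1850
|52.82 - 51.838| = 0.9820
|133.2 - 131.899| = 1.3010
|125.91 - 125.326| = 0.5840
|151.47 - 150.524| = 0.9460
|72.81 - 73.76| = 0.9500
hysteresis = max(diffs) = 1.3010

1.3010


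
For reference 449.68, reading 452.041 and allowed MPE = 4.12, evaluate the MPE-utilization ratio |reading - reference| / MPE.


e = indication - reference = 452.041 - 449.68 = 2.3610
|e| = 2.3610
ratio = |e| / MPE = 2.3610 / 4.12
ratio = 0.5731

0.5731


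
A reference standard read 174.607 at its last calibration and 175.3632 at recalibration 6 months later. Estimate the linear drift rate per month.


rate = (v2 - v1) / months
= (175.3632 - 174.607) / 6
= 0.7562 / 6
= 0.1260

0.1260


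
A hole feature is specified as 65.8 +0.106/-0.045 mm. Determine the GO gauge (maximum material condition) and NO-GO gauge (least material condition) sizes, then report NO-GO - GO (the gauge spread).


GO = nominal - lower_tol (smallest hole = maximum material condition)
GO = 65.8 - 0.045 = 65.755
NO-GO = nominal + upper_tol (largest hole = least material condition)
NO-GO = 65.8 + 0.106 = 65.906
spread = NO-GO - GO = 65.906 - 65.755 = 0.1510

0.1510


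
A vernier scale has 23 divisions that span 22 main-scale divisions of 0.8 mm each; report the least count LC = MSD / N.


LC = MSD / n_div
= 0.8 / 23
= 0.0348

0.0348


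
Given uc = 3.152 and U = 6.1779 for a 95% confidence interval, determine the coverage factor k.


k = U / uc
k = 6.1779 / 3.152
k = 1.96

1.96


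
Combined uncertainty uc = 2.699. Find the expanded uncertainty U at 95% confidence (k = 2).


U = k * uc
U = 2 * 2.699
U = 5.3980

5.3980


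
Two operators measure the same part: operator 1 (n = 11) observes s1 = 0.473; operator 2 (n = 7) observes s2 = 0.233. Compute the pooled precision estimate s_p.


s_p = sqrt(((n1-1)*s1^2 + (n2-1)*s2^2) / (n1+n2-2))
numerator = (11-1)*0.473^2 + (7-1)*0.233^2 = 2.23729 + 0.325734 = 2.563024
denominator = 11 + 7 - 2 = 16
s_p^2 = 2.563024 / 16 = 0.160189
s_p = sqrt(0.160189) = 0.4002

0.4002


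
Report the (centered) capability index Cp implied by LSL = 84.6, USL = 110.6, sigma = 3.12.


Cp = (USL - LSL) / (6 * sigma)
= (110.6 - 84.6) / (6 * 3.12)
= 26.0000 / 18.7200
= 1.3889

1.3889


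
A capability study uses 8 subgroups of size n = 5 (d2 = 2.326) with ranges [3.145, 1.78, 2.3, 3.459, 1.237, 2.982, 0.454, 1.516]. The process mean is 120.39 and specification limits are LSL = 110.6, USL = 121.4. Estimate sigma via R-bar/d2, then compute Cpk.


R_bar = (3.145 + 1.78 + 2.3 + 3.459 + 1.237 + 2.982 + 0.454 + 1.516) / 8 = 2.109125
sigma = R_bar / d2 = 2.109125 / 2.326 = 0.90676053
Cp = (USL - LSL)/(6*sigma) = (121.4 - 110.6)/(6*0.90676053) = 1.9851
Cpu = (121.4 - 120.39)/(3*0.90676053) = 0.3713
Cpl = (120.39 - 110.6)/(3*0.90676053) = 3.5989
Cpk = min(Cpu, Cpl) = 0.3713

0.3713


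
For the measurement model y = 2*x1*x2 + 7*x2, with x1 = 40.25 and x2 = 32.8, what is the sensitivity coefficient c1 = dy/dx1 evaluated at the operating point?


y = 2*x1*x2 + 7*x2
dy/dx1 = 2*x2
Evaluate at x2 = 32.8: c1 = 2 * 32.8
c1 = 65.6000

65.6000


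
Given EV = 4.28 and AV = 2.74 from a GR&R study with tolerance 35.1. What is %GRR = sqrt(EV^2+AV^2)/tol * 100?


GRR = sqrt(EV^2 + AV^2) = sqrt(4.28^2 + 2.74^2) = 5.0819288
%GRR = GRR / tol * 100 = 5.0819288 / 35.1 * 100
%GRR = 14.4784

14.4784


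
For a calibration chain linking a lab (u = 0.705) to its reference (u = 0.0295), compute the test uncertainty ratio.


TUR = u_lab / u_ref
= 0.705 / 0.0295
= 23.8983

23.8983


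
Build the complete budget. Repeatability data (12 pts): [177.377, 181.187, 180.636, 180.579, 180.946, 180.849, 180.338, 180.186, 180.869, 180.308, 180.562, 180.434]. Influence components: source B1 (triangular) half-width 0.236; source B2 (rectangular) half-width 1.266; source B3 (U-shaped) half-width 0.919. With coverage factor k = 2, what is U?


mean = (177.377 + 181.187 + 180.636 + 180.579 + 180.946 + 180.849 + 180.338 + 180.186 + 180.869 + 180.308 + 180.562 + 180.434) / 12 = 180.3559167
s = sqrt(sum((x - mean)^2)/(n-1)) = 0.98292222
u_A = s / sqrt(n) = 0.98292222 / sqrt(12) = 0.2837452
u_B1 = 0.236 / sqrt(6) = 0.096346597
u_B2 = 1.266 / sqrt(3) = 0.73092544
u_B3 = 0.919 / sqrt(2) = 0.64983113
uc = sqrt(0.2837452^2 + 0.096346597^2 + 0.73092544^2 + 0.64983113^2) = 1.022901
U = k * uc = 2 * 1.022901
U = 2.0458

2.0458


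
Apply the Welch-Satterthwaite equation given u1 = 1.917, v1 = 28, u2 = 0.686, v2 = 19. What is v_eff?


uc = sqrt(u1^2 + u2^2) = sqrt(1.917^2 + 0.686^2) = 2.0360464
v_eff = uc^4 / (u1^4/v1 + u2^4/v2)
= 2.0360464^4 / (1.917^4/28 + 0.686^4/19)
= 17.185045 / 0.49397043
v_eff = 34.7896

34.7896


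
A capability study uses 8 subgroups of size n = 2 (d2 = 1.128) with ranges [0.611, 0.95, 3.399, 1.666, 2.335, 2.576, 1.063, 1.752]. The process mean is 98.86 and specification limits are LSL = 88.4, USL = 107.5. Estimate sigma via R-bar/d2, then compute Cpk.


R_bar = (0.611 + 0.95 + 3.399 + 1.666 + 2.335 + 2.576 + 1.063 + 1.752) / 8 = 1.794
sigma = R_bar / d2 = 1.794 / 1.128 = 1.5904255
Cp = (USL - LSL)/(6*sigma) = (107.5 - 88.4)/(6*1.5904255) = 2.0016
Cpu = (107.5 - 98.86)/(3*1.5904255) = 1.8108
Cpl = (98.86 - 88.4)/(3*1.5904255) = 2.1923
Cpk = min(Cpu, Cpl) = 1.8108

1.8108


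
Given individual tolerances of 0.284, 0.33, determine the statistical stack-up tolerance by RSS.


RSS = sqrt(0.284^2 + 0.33^2)
= sqrt(0.189556)
= 0.4354

0.4354


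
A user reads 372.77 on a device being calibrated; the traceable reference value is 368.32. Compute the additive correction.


Correction = standard - reading
= 368.32 - 372.77
= -4.4500

-4.4500


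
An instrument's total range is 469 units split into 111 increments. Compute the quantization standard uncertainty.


resolution = range / divisions
resolution = 469 / 111 = 4.2252252
u_res = resolution / (2*sqrt(3))
u_res = 4.2252252 / 3.4641016
u_res = 1.2197

1.2197


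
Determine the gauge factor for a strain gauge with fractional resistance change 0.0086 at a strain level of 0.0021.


GF = (dR/R) / epsilon
= 0.0086 / 0.0021
= 4.0952

4.0952


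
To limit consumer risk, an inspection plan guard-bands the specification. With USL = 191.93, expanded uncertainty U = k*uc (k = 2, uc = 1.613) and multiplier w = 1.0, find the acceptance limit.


U = k * uc = 2 * 1.613 = 3.226
guard band g = w * U = 1.0 * 3.226 = 3.226
AL = USL - g = 191.93 - 3.226
AL = 188.7040

188.7040


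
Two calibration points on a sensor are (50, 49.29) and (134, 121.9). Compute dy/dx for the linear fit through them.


slope = (y2 - y1) / (x2 - x1)
= (121.9 - 49.29) / (134 - 50)
= 72.6100 / 84
= 0.8644

0.8644


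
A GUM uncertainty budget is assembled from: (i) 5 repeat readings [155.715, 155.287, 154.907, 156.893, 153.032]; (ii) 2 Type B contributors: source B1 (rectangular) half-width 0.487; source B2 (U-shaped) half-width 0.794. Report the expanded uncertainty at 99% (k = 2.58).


mean = (155.715 + 155.287 + 154.907 + 156.893 + 153.032) / 5 = 155.1668
s = sqrt(sum((x - mean)^2)/(n-1)) = 1.4070896
u_A = s / sqrt(n) = 1.4070896 / sqrt(5) = 0.6292696
u_B1 = 0.487 / sqrt(3) = 0.28116958
u_B2 = 0.794 / sqrt(2) = 0.56144278
uc = sqrt(0.6292696^2 + 0.28116958^2 + 0.56144278^2) = 0.88896263
U = k * uc = 2.58 * 0.88896263
U = 2.2935

2.2935


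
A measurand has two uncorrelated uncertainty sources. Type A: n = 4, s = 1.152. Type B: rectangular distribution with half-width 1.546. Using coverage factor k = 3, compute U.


u_A = s / sqrt(n) = 1.152 / sqrt(4) = 0.576
u_B = half_width / sqrt(3) = 1.546 / sqrt(3) = 0.89258352
uc = sqrt(u_A^2 + u_B^2) = sqrt(0.576^2 + 0.89258352^2) = 1.0623
U = k * uc = 3 * 1.0623
U = 3.1869

3.1869


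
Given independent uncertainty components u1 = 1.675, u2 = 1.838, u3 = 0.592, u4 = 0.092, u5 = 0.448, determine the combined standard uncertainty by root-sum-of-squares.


uc = sqrt(1.675^2 + 1.838^2 + 0.592^2 + 0.092^2 + 0.448^2)
uc = sqrt(6.743501)
uc = 2.5968

2.5968


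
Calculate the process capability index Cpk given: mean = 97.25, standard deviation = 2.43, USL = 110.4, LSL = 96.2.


Cpu = (USL - mean) / (3*sigma) = (110.4 - 97.25) / (3*2.43) = 1.8038
Cpl = (mean - LSL) / (3*sigma) = (97.25 - 96.2) / (3*2.43) = 0.1440
Cpk = min(Cpu, Cpl) = 0.1440

0.1440


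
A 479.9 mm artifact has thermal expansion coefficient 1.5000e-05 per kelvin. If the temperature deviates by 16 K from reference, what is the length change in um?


dL = L * alpha * dT
= 479.9 * 1.5000e-05 * 16
= 0.1151760 mm
dL_um = 0.1151760 * 1000 = 115.1760 um

115.1760


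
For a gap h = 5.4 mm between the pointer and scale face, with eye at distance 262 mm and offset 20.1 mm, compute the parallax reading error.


error = h * offset / d
= 5.4 * 20.1 / 262
= 0.4143

0.4143


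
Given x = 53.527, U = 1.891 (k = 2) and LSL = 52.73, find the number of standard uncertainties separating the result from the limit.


u = U / k = 1.891 / 2 = 0.9455
margin = |LSL - x| = |52.73 - 53.527| = 0.797
z = margin / u = 0.797 / 0.9455
z = 0.8429

0.8429


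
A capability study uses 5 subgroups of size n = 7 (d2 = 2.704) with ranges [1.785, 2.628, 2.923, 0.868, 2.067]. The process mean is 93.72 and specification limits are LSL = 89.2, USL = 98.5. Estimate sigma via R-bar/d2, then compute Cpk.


R_bar = (1.785 + 2.628 + 2.923 + 0.868 + 2.067) / 5 = 2.0542
sigma = R_bar / d2 = 2.0542 / 2.704 = 0.75968935
Cp = (USL - LSL)/(6*sigma) = (98.5 - 89.2)/(6*0.75968935) = 2.0403
Cpu = (98.5 - 93.72)/(3*0.75968935) = 2.0973
Cpl = (93.72 - 89.2)/(3*0.75968935) = 1.9833
Cpk = min(Cpu, Cpl) = 1.9833

1.9833


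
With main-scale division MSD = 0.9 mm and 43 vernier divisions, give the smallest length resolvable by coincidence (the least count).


LC = MSD / n_div
= 0.9 / 43
= 0.0209

0.0209


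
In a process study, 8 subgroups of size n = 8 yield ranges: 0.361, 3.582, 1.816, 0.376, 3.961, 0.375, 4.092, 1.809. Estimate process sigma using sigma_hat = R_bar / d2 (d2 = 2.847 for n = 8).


R_bar = (0.361 + 3.582 + 1.816 + 0.376 + 3.961 + 0.375 + 4.092 + 1.809) / 8
R_bar = 16.372 / 8 = 2.0465
sigma_hat = R_bar / d2 = 2.0465 / 2.847 = 0.7188

0.7188


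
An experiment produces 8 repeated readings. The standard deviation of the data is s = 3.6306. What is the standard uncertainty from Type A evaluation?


u_A = s / sqrt(n)
u_A = 3.6306 / sqrt(8)
u_A = 3.6306 / 2.8284271
u_A = 1.2836

1.2836


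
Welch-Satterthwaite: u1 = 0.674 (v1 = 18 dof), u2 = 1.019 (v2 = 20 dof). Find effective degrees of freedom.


uc = sqrt(u1^2 + u2^2) = sqrt(0.674^2 + 1.019^2) = 1.2217352
v_eff = uc^4 / (u1^4/v1 + u2^4/v2)
= 1.2217352^4 / (0.674^4/18 + 1.019^4/20)
= 2.2279649 / 0.065374494
v_eff = 34.0800

34.0800


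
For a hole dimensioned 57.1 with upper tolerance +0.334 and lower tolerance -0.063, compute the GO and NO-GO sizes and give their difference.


GO = nominal - lower_tol (smallest hole = maximum material condition)
GO = 57.1 - 0.063 = 57.037
NO-GO = nominal + upper_tol (largest hole = least material condition)
NO-GO = 57.1 + 0.334 = 57.434
spread = NO-GO - GO = 57.434 - 57.037 = 0.3970

0.3970


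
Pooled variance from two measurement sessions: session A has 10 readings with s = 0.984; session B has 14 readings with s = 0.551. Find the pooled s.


s_p = sqrt(((n1-1)*s1^2 + (n2-1)*s2^2) / (n1+n2-2))
numerator = (10-1)*0.984^2 + (14-1)*0.551^2 = 8.714304 + 3.946813 = 12.661117
denominator = 10 + 14 - 2 = 22
s_p^2 = 12.661117 / 22 = 0.57550532
s_p = sqrt(0.57550532) = 0.7586

0.7586


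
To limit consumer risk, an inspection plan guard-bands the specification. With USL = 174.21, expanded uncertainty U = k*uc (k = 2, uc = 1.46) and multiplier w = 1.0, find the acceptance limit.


U = k * uc = 2 * 1.46 = 2.92
guard band g = w * U = 1.0 * 2.92 = 2.92
AL = USL - g = 174.21 - 2.92
AL = 171.2900

171.2900


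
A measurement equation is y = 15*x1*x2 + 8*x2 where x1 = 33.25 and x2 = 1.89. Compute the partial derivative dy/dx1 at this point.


y = 15*x1*x2 + 8*x2
dy/dx1 = 15*x2
Evaluate at x2 = 1.89: c1 = 15 * 1.89
c1 = 28.3500

28.3500


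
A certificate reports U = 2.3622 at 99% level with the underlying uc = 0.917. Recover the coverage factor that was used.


k = U / uc
k = 2.3622 / 0.917
k = 2.576

2.576


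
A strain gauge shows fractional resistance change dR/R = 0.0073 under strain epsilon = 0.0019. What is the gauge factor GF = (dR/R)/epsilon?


GF = (dR/R) / epsilon
= 0.0073 / 0.0019
= 3.8421

3.8421


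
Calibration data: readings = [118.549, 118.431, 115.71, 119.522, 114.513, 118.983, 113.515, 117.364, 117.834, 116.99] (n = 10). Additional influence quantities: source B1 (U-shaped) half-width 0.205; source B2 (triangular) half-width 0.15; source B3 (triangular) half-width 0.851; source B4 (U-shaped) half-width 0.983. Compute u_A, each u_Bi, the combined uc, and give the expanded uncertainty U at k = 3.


mean = (118.549 + 118.431 + 115.71 + 119.522 + 114.513 + 118.983 + 113.515 + 117.364 + 117.834 + 116.99) / 10 = 117.1411
s = sqrt(sum((x - mean)^2)/(n-1)) = 1.9822403
u_A = s / sqrt(n) = 1.9822403 / sqrt(10) = 0.62683942
u_B1 = 0.205 / sqrt(2) = 0.14495689
u_B2 = 0.15 / sqrt(6) = 0.061237244
u_B3 = 0.851 / sqrt(6) = 0.3474193
u_B4 = 0.983 / sqrt(2) = 0.69508597
uc = sqrt(0.62683942^2 + 0.14495689^2 + 0.061237244^2 + 0.3474193^2 + 0.69508597^2) = 1.0107101
U = k * uc = 3 * 1.0107101
U = 3.0321

3.0321


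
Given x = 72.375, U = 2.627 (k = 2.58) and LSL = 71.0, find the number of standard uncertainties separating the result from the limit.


u = U / k = 2.627 / 2.58 = 1.0182171
margin = |LSL - x| = |71.0 - 72.375| = 1.375
z = margin / u = 1.375 / 1.0182171
z = 1.3504

1.3504


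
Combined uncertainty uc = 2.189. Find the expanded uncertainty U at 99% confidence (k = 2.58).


U = k * uc
U = 2.58 * 2.189
U = 5.6476

5.6476


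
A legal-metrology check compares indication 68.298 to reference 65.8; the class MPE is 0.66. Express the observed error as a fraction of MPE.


e = indication - reference = 68.298 - 65.8 = 2.4980
|e| = 2.4980
ratio = |e| / MPE = 2.4980 / 0.66
ratio = 3.7848

3.7848


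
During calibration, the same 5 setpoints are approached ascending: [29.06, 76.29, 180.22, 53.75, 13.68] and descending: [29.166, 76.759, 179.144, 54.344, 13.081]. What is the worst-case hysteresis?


|29.06 - 29.166| = 0.1060
|76.29 - 76.759| = 0.4690
|180.22 - 179.144| = 1.0760
|53.75 - 54.344| = 0.5940
|13.68 - 13.081| = 0.5990
hysteresis = max(diffs) = 1.0760

1.0760


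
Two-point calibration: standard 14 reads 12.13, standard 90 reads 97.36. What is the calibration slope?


slope = (y2 - y1) / (x2 - x1)
= (97.36 - 12.13) / (90 - 14)
= 85.2300 / 76
= 1.1214

1.1214


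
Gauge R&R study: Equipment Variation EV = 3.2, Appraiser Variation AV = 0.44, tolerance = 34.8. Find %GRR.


GRR = sqrt(EV^2 + AV^2) = sqrt(3.2^2 + 0.44^2) = 3.2301084
%GRR = GRR / tol * 100 = 3.2301084 / 34.8 * 100
%GRR = 9.2819

9.2819


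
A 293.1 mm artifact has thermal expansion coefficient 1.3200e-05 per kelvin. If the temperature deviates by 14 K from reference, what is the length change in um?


dL = L * alpha * dT
= 293.1 * 1.3200e-05 * 14
= 0.0541649 mm
dL_um = 0.0541649 * 1000 = 54.1649 um

54.1649


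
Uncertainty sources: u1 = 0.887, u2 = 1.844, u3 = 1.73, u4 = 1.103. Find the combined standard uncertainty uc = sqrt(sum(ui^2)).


uc = sqrt(0.887^2 + 1.844^2 + 1.73^2 + 1.103^2)
uc = sqrt(8.396614)
uc = 2.8977

2.8977


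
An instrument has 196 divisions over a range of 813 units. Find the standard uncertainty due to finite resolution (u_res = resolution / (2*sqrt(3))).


resolution = range / divisions
resolution = 813 / 196 = 4.1479592
u_res = resolution / (2*sqrt(3))
u_res = 4.1479592 / 3.4641016
u_res = 1.1974

1.1974


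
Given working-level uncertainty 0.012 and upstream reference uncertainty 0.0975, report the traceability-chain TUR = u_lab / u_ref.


TUR = u_lab / u_ref
= 0.012 / 0.0975
= 0.1231

0.1231


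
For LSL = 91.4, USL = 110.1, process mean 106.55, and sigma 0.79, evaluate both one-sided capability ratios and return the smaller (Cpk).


Cpu = (USL - mean) / (3*sigma) = (110.1 - 106.55) / (3*0.79) = 1.4979
Cpl = (mean - LSL) / (3*sigma) = (106.55 - 91.4) / (3*0.79) = 6.3924
Cpk = min(Cpu, Cpl) = 1.4979

1.4979


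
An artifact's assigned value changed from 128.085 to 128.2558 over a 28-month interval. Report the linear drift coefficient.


rate = (v2 - v1) / months
= (128.2558 - 128.085) / 28
= 0.1708 / 28
= 0.0061

0.0061


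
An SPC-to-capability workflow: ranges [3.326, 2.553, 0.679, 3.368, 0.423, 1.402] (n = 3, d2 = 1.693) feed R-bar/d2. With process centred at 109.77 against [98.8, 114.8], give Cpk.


R_bar = (3.326 + 2.553 + 0.679 + 3.368 + 0.423 + 1.402) / 6 = 1.9585
sigma = R_bar / d2 = 1.9585 / 1.693 = 1.1568222
Cp = (USL - LSL)/(6*sigma) = (114.8 - 98.8)/(6*1.1568222) = 2.3052
Cpu = (114.8 - 109.77)/(3*1.1568222) = 1.4494
Cpl = (109.77 - 98.8)/(3*1.1568222) = 3.1610
Cpk = min(Cpu, Cpl) = 1.4494

1.4494


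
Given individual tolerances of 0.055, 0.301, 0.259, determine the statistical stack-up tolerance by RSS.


RSS = sqrt(0.055^2 + 0.301^2 + 0.259^2)
= sqrt(0.160707)
= 0.4009

0.4009


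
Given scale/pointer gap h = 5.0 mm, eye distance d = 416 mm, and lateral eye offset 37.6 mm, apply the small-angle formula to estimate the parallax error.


error = h * offset / d
= 5.0 * 37.6 / 416
= 0.4519

0.4519


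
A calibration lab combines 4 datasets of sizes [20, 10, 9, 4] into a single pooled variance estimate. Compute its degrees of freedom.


nu = sum_i (n_i - 1)
nu = ((20 - 1) + (10 - 1) + (9 - 1) + (4 - 1))
nu = 19 + 9 + 8 + 3
nu = 39

39


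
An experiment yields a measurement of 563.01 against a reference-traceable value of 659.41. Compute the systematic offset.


Systematic error = measured - true
= 563.01 - 659.41
= -96.4000

-96.4000


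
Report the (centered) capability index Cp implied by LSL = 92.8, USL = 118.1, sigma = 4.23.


Cp = (USL - LSL) / (6 * sigma)
= (118.1 - 92.8) / (6 * 4.23)
= 25.3000 / 25.3800
= 0.9968

0.9968


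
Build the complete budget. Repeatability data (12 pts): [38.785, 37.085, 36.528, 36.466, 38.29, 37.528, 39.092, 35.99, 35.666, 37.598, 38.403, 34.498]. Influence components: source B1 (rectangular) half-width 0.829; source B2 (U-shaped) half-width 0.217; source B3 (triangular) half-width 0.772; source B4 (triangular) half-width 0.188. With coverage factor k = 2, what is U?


mean = (38.785 + 37.085 + 36.528 + 36.466 + 38.29 + 37.528 + 39.092 + 35.99 + 35.666 + 37.598 + 38.403 + 34.498) / 12 = 37.16075
s = sqrt(sum((x - mean)^2)/(n-1)) = 1.3848638
u_A = s / sqrt(n) = 1.3848638 / sqrt(12) = 0.39977574
u_B1 = 0.829 / sqrt(3) = 0.47862337
u_B2 = 0.217 / sqrt(2) = 0.15344217
u_B3 = 0.772 / sqrt(6) = 0.31516768
u_B4 = 0.188 / sqrt(6) = 0.076750679
uc = sqrt(0.39977574^2 + 0.47862337^2 + 0.15344217^2 + 0.31516768^2 + 0.076750679^2) = 0.71949066
U = k * uc = 2 * 0.71949066
U = 1.4390

1.4390


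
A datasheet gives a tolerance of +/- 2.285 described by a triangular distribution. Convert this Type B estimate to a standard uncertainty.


u_B = half_width / sqrt(6)
u_B = 2.285 / 2.4494897
u_B = 0.9328

0.9328


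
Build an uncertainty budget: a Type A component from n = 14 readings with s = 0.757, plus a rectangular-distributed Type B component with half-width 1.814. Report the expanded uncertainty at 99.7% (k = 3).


u_A = s / sqrt(n) = 0.757 / sqrt(14) = 0.20231676
u_B = half_width / sqrt(3) = 1.814 / sqrt(3) = 1.0473134
uc = sqrt(u_A^2 + u_B^2) = sqrt(0.20231676^2 + 1.0473134^2) = 1.0666759
U = k * uc = 3 * 1.0666759
U = 3.2000

3.2000


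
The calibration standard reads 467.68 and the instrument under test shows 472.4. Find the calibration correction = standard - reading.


Correction = standard - reading
= 467.68 - 472.4
= -4.7200

-4.7200


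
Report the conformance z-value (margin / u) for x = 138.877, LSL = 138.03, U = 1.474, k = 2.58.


u = U / k = 1.474 / 2.58 = 0.57131783
margin = |LSL - x| = |138.03 - 138.877| = 0.847
z = margin / u = 0.847 / 0.57131783
z = 1.4825

1.4825


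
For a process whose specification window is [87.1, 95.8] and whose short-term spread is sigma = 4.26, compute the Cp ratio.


Cp = (USL - LSL) / (6 * sigma)
= (95.8 - 87.1) / (6 * 4.26)
= 8.7000 / 25.5600
= 0.3404

0.3404


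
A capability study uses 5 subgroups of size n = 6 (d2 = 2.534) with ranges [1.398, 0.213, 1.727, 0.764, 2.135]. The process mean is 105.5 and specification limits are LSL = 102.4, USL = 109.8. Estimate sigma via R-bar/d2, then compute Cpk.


R_bar = (1.398 + 0.213 + 1.727 + 0.764 + 2.135) / 5 = 1.2474
sigma = R_bar / d2 = 1.2474 / 2.534 = 0.49226519
Cp = (USL - LSL)/(6*sigma) = (109.8 - 102.4)/(6*0.49226519) = 2.5054
Cpu = (109.8 - 105.5)/(3*0.49226519) = 2.9117
Cpl = (105.5 - 102.4)/(3*0.49226519) = 2.0991
Cpk = min(Cpu, Cpl) = 2.0991

2.0991


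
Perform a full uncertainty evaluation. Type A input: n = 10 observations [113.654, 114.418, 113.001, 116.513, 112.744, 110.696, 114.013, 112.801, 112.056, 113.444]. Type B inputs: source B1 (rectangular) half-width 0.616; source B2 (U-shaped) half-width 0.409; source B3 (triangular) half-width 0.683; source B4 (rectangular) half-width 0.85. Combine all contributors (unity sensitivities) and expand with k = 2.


mean = (113.654 + 114.418 + 113.001 + 116.513 + 112.744 + 110.696 + 114.013 + 112.801 + 112.056 + 113.444) / 10 = 113.334
s = sqrt(sum((x - mean)^2)/(n-1)) = 1.5344939
u_A = s / sqrt(n) = 1.5344939 / sqrt(10) = 0.48524958
u_B1 = 0.616 / sqrt(3) = 0.35564777
u_B2 = 0.409 / sqrt(2) = 0.28920667
u_B3 = 0.683 / sqrt(6) = 0.27883358
u_B4 = 0.85 / sqrt(3) = 0.49074773
uc = sqrt(0.48524958^2 + 0.35564777^2 + 0.28920667^2 + 0.27883358^2 + 0.49074773^2) = 0.87417074
U = k * uc = 2 * 0.87417074
U = 1.7483

1.7483


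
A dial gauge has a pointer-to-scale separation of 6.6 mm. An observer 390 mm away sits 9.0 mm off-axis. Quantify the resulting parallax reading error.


error = h * offset / d
= 6.6 * 9.0 / 390
= 0.1523

0.1523


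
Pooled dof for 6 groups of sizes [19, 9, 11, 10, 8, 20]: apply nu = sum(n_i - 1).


nu = sum_i (n_i - 1)
nu = ((19 - 1) + (9 - 1) + (11 - 1) + (10 - 1) + (8 - 1) + (20 - 1))
nu = 18 + 8 + 10 + 9 + 7 + 19
nu = 71

71


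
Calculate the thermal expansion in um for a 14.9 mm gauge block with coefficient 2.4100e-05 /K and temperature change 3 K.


dL = L * alpha * dT
= 14.9 * 2.4100e-05 * 3
= 0.0010773 mm
dL_um = 0.0010773 * 1000 = 1.0773 um

1.0773


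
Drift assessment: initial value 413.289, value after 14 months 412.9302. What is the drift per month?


rate = (v2 - v1) / months
= (412.9302 - 413.289) / 14
= -0.3588 / 14
= -0.0256

-0.0256


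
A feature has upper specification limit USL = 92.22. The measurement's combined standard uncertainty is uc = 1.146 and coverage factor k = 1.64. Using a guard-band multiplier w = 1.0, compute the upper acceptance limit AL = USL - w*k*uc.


U = k * uc = 1.64 * 1.146 = 1.87944
guard band g = w * U = 1.0 * 1.87944 = 1.87944
AL = USL - g = 92.22 - 1.87944
AL = 90.3406

90.3406


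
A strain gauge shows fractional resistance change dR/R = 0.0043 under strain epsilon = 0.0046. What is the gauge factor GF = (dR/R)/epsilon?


GF = (dR/R) / epsilon
= 0.0043 / 0.0046
= 0.9348

0.9348


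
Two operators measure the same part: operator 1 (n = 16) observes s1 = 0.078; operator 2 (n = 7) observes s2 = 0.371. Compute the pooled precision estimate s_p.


s_p = sqrt(((n1-1)*s1^2 + (n2-1)*s2^2) / (n1+n2-2))
numerator = (16-1)*0.078^2 + (7-1)*0.371^2 = 0.09126 + 0.825846 = 0.917106
denominator = 16 + 7 - 2 = 21
s_p^2 = 0.917106 / 21 = 0.043671714
s_p = sqrt(0.043671714) = 0.2090

0.2090


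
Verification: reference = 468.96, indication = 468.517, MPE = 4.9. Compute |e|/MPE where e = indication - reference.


e = indication - reference = 468.517 - 468.96 = -0.4430
|e| = 0.4430
ratio = |e| / MPE = 0.4430 / 4.9
ratio = 0.0904

0.0904


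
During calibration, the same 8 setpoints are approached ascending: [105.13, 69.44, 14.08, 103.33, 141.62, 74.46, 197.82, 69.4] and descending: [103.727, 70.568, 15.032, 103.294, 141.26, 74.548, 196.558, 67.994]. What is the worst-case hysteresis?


|105.13 - 103.727| = 1.4030
|69.44 - 70.568| = 1.1280
|14.08 - 15.032| = 0.9520
|103.33 - 103.294| = 0.0360
|141.62 - 141.26| = 0.3600
|74.46 - 74.548| = 0.0880
|197.82 - 196.558| = 1.2620
|69.4 - 67.994| = 1.4060
hysteresis = max(diffs) = 1.4060

1.4060


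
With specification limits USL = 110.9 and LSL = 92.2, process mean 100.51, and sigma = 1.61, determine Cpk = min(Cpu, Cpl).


Cpu = (USL - mean) / (3*sigma) = (110.9 - 100.51) / (3*1.61) = 2.1511
Cpl = (mean - LSL) / (3*sigma) = (100.51 - 92.2) / (3*1.61) = 1.7205
Cpk = min(Cpu, Cpl) = 1.7205

1.7205


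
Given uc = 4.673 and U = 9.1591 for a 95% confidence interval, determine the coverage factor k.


k = U / uc
k = 9.1591 / 4.673
k = 1.96

1.96


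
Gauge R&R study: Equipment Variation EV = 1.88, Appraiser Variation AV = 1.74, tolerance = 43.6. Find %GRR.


GRR = sqrt(EV^2 + AV^2) = sqrt(1.88^2 + 1.74^2) = 2.5616401
%GRR = GRR / tol * 100 = 2.5616401 / 43.6 * 100
%GRR = 5.8753

5.8753


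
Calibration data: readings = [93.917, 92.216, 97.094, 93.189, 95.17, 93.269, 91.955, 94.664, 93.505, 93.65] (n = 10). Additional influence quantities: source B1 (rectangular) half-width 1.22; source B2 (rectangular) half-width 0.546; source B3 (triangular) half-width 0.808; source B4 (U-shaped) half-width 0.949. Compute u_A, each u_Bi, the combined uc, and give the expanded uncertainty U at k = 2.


mean = (93.917 + 92.216 + 97.094 + 93.189 + 95.17 + 93.269 + 91.955 + 94.664 + 93.505 + 93.65) / 10 = 93.8629
s = sqrt(sum((x - mean)^2)/(n-1)) = 1.4953946
u_A = s / sqrt(n) = 1.4953946 / sqrt(10) = 0.47288529
u_B1 = 1.22 / sqrt(3) = 0.70436733
u_B2 = 0.546 / sqrt(3) = 0.31523325
u_B3 = 0.808 / sqrt(6) = 0.32986462
u_B4 = 0.949 / sqrt(2) = 0.67104434
uc = sqrt(0.47288529^2 + 0.70436733^2 + 0.31523325^2 + 0.32986462^2 + 0.67104434^2) = 1.1739834
U = k * uc = 2 * 1.1739834
U = 2.3480

2.3480


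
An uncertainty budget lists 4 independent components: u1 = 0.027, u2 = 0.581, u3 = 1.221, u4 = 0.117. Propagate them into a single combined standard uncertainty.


uc = sqrt(0.027^2 + 0.581^2 + 1.221^2 + 0.117^2)
uc = sqrt(1.84282)
uc = 1.3575

1.3575


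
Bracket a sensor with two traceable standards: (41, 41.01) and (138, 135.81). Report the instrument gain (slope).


slope = (y2 - y1) / (x2 - x1)
= (135.81 - 41.01) / (138 - 41)
= 94.8000 / 97
= 0.9773

0.9773


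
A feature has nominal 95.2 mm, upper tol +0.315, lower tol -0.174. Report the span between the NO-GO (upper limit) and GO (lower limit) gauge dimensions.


GO = nominal - lower_tol (smallest hole = maximum material condition)
GO = 95.2 - 0.174 = 95.026
NO-GO = nominal + upper_tol (largest hole = least material condition)
NO-GO = 95.2 + 0.315 = 95.515
spread = NO-GO - GO = 95.515 - 95.026 = 0.4890

0.4890


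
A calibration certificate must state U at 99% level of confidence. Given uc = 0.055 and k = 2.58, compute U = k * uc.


U = k * uc
U = 2.58 * 0.055
U = 0.1419

0.1419


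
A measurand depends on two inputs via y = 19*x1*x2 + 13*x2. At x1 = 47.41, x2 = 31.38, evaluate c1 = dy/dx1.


y = 19*x1*x2 + 13*x2
dy/dx1 = 19*x2
Evaluate at x2 = 31.38: c1 = 19 * 31.38
c1 = 596.2200

596.2200


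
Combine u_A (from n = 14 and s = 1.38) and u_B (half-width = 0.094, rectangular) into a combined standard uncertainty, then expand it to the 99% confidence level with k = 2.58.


u_A = s / sqrt(n) = 1.38 / sqrt(14) = 0.36882051
u_B = half_width / sqrt(3) = 0.094 / sqrt(3) = 0.054270925
uc = sqrt(u_A^2 + u_B^2) = sqrt(0.36882051^2 + 0.054270925^2) = 0.37279204
U = k * uc = 2.58 * 0.37279204
U = 0.9618

0.9618
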